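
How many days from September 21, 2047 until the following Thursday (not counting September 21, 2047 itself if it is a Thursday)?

5

Sep 21, 2047 is a Saturday.
From Saturday to the next Thursday is 5 days.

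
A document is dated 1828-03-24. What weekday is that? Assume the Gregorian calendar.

Monday

Doomsday rule: the anchor day for the 1800s is Friday. For year 28: 28÷12 = 2 r 4, and 4÷4 = 1, so 2+4+1 = 7.
Friday + 7 ≡ Friday — that's 1828's doomsday.
In March the doomsday date is Mar 14.
Mar 24 is 10 days after Mar 14; 10 mod 7 = 3, so Friday + 3 = Monday.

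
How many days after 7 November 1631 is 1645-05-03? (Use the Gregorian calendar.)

4926

Nov 7, 1631 → Nov 7, 1632: 366 days (Feb 29, 1632 is in that span).
Nov 7, 1632 → Nov 7, 1633: 365 days.
Nov 7, 1633 → Nov 7, 1634: 365 days.
Nov 7, 1634 → Nov 7, 1635: 365 days.
Nov 7, 1635 → Nov 7, 1636: 366 days (Feb 29, 1636 is in that span).
Nov 7, 1636 → Nov 7, 1637: 365 days.
Nov 7, 1637 → Nov 7, 1638: 365 days.
Nov 7, 1638 → Nov 7, 1639: 365 days.
Nov 7, 1639 → Nov 7, 1640: 366 days (Feb 29, 1640 is in that span).
Nov 7, 1640 → Nov 7, 1641: 365 days.
Nov 7, 1641 → Nov 7, 1642: 365 days.
Nov 7, 1642 → Nov 7, 1643: 365 days.
Nov 7, 1643 → Nov 7, 1644: 366 days (Feb 29, 1644 is in that span).
Nov 7, 1644 → Dec 7, 1644: 30 days (November has 30).
Dec 7, 1644 → Jan 7, 1645: 31 days (December has 31).
Jan 7, 1645 → Feb 7, 1645: 31 days (January has 31).
Feb 7, 1645 → Mar 7, 1645: 28 days (February has 28).
Mar 7, 1645 → Apr 7, 1645: 31 days (March has 31).
Apr 7, 1645 → May 3, 1645: 26 days.
Total: 4926 days.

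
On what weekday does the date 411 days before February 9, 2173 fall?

Feb 9, 2173 is a Tuesday.
411 mod 7 = 5, so 411 days before a Tuesday is Tuesday − 5 = Thursday.

Thursday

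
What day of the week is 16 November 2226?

Thursday

Doomsday rule: the anchor day for the 2200s is Friday. For year 26: 26÷12 = 2 r 2, and 2÷4 = 0, so 2+2+0 = 4.
Friday + 4 ≡ Tuesday — that's 2226's doomsday.
In November the doomsday date is Nov 7.
Nov 16 is 9 days after Nov 7; 9 mod 7 = 2, so Tuesday + 2 = Thursday.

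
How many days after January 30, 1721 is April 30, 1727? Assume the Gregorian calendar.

Jan 30, 1721 → Jan 30, 1722: 365 days.
Jan 30, 1722 → Jan 30, 1723: 365 days.
Jan 30, 1723 → Jan 30, 1724: 365 days.
Jan 30, 1724 → Jan 30, 1725: 366 days (Feb 29, 1724 is in that span).
Jan 30, 1725 → Jan 30, 1726: 365 days.
Jan 30, 1726 → Jan 30, 1727: 365 days.
Jan 30, 1727 → Feb 28, 1727: 29 days (January has 31).
Feb 28, 1727 → Mar 28, 1727: 28 days (February has 28).
Mar 28, 1727 → Apr 28, 1727: 31 days (March has 31).
Apr 28, 1727 → Apr 30, 1727: 2 days.
Total: 2281 days.

2281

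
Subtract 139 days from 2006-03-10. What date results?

−10 → Feb 28, 2006 (end of Feb, 28 days; 129 left).
−28 → Jan 31, 2006 (end of Jan, 31 days; 101 left).
−31 → Dec 31, 2005 (end of Dec, 31 days; 70 left).
−31 → Nov 30, 2005 (end of Nov, 30 days; 39 left).
−30 → Oct 31, 2005 (end of Oct, 31 days; 9 left).
−9 → Oct 22, 2005.

October 22, 2005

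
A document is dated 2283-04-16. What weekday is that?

Monday

Doomsday rule: the anchor day for the 2200s is Friday. For year 83: 83÷12 = 6 r 11, and 11÷4 = 2, so 6+11+2 = 19.
Friday + 19 ≡ Wednesday — that's 2283's doomsday.
In April the doomsday date is Apr 4.
Apr 16 is 12 days after Apr 4; 12 mod 7 = 5, so Wednesday + 5 = Monday.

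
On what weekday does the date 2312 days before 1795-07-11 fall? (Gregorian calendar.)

Thursday

Jul 11, 1795 is a Saturday.
2312 mod 7 = 2, so 2312 days before a Saturday is Saturday − 2 = Thursday.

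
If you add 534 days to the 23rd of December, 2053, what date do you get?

June 10, 2055

+365 (one year) → Dec 23, 2054 (169 left).
Dec has 31 days: +9 → Jan 1, 2055 (160 left).
Jan has 31 days: +31 → Feb 1, 2055 (129 left).
Feb has 28 days: +28 → Mar 1, 2055 (101 left).
Mar has 31 days: +31 → Apr 1, 2055 (70 left).
Apr has 30 days: +30 → May 1, 2055 (40 left).
May has 31 days: +31 → Jun 1, 2055 (9 left).
+9 → Jun 10, 2055.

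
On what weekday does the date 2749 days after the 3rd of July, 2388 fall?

Friday

First find the weekday of Jul 3, 2388. Doomsday rule: the anchor day for the 2300s is Wednesday. For year 88: 88÷12 = 7 r 4, and 4÷4 = 1, so 7+4+1 = 12.
Wednesday + 12 ≡ Monday — that's 2388's doomsday.
In July the doomsday date is Jul 11.
Jul 3 is 8 days before Jul 11; 8 mod 7 = 1, so Monday − 1 = Sunday.
2749 mod 7 = 5, so 2749 days after a Sunday is Sunday + 5 = Friday.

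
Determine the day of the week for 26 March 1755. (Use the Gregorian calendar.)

Doomsday rule: the anchor day for the 1700s is Sunday. For year 55: 55÷12 = 4 r 7, and 7÷4 = 1, so 4+7+1 = 12.
Sunday + 12 ≡ Friday — that's 1755's doomsday.
In March the doomsday date is Mar 14.
Mar 26 is 12 days after Mar 14; 12 mod 7 = 5, so Friday + 5 = Wednesday.

Wednesday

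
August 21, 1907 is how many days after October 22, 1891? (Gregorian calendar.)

5781

Oct 22, 1891 → Oct 22, 1892: 366 days (Feb 29, 1892 is in that span).
Oct 22, 1892 → Oct 22, 1893: 365 days.
Oct 22, 1893 → Oct 22, 1894: 365 days.
Oct 22, 1894 → Oct 22, 1895: 365 days.
Oct 22, 1895 → Oct 22, 1896: 366 days (Feb 29, 1896 is in that span).
Oct 22, 1896 → Oct 22, 1897: 365 days.
Oct 22, 1897 → Oct 22, 1898: 365 days.
Oct 22, 1898 → Oct 22, 1899: 365 days.
Oct 22, 1899 → Oct 22, 1900: 365 days.
Oct 22, 1900 → Oct 22, 1901: 365 days.
Oct 22, 1901 → Oct 22, 1902: 365 days.
Oct 22, 1902 → Oct 22, 1903: 365 days.
Oct 22, 1903 → Oct 22, 1904: 366 days (Feb 29, 1904 is in that span).
Oct 22, 1904 → Oct 22, 1905: 365 days.
Oct 22, 1905 → Oct 22, 1906: 365 days.
Oct 22, 1906 → Nov 22, 1906: 31 days (October has 31).
Nov 22, 1906 → Dec 22, 1906: 30 days (November has 30).
Dec 22, 1906 → Jan 22, 1907: 31 days (December has 31).
Jan 22, 1907 → Feb 22, 1907: 31 days (January has 31).
Feb 22, 1907 → Mar 22, 1907: 28 days (February has 28).
Mar 22, 1907 → Apr 22, 1907: 31 days (March has 31).
Apr 22, 1907 → May 22, 1907: 30 days (April has 30).
May 22, 1907 → Jun 22, 1907: 31 days (May has 31).
Jun 22, 1907 → Jul 22, 1907: 30 days (June has 30).
Jul 22, 1907 → Aug 21, 1907: 30 days.
Total: 5781 days.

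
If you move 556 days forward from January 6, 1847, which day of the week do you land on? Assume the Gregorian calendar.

Saturday

First find the weekday of Jan 6, 1847. Doomsday rule: the anchor day for the 1800s is Friday. For year 47: 47÷12 = 3 r 11, and 11÷4 = 2, so 3+11+2 = 16.
Friday + 16 ≡ Sunday — that's 1847's doomsday.
In January the doomsday date is Jan 3 (1847 is not a leap year).
Jan 6 is 3 days after Jan 3; 3 mod 7 = 3, so Sunday + 3 = Wednesday.
556 mod 7 = 3, so 556 days after a Wednesday is Wednesday + 3 = Saturday.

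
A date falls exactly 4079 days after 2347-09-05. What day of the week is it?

Wednesday

First find the weekday of Sep 5, 2347. Doomsday rule: the anchor day for the 2300s is Wednesday. For year 47: 47÷12 = 3 r 11, and 11÷4 = 2, so 3+11+2 = 16.
Wednesday + 16 ≡ Friday — that's 2347's doomsday.
In September the doomsday date is Sep 5.
Sep 5 is the doomsday itself: Friday.
4079 mod 7 = 5, so 4079 days after a Friday is Friday + 5 = Wednesday.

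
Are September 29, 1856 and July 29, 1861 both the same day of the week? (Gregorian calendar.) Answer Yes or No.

From Sep 29, 1856 to Jul 29, 1861 is 1764 days.
1764 mod 7 = 0, so they are the same weekday.
(Sep 29, 1856 is a Monday; Jul 29, 1861 is a Monday.)

Yes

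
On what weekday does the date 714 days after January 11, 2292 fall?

Monday

Jan 11, 2292 is a Monday.
714 mod 7 = 0, so 714 days after a Monday is Monday + 0 = Monday.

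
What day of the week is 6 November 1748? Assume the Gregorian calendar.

Doomsday rule: the anchor day for the 1700s is Sunday. For year 48: 48÷12 = 4 r 0, and 0÷4 = 0, so 4+0+0 = 4.
Sunday + 4 ≡ Thursday — that's 1748's doomsday.
In November the doomsday date is Nov 7.
Nov 6 is 1 day before Nov 7; 1 mod 7 = 1, so Thursday − 1 = Wednesday.

Wednesday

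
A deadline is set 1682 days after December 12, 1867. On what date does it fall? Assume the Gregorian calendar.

+366 (one year; includes Feb 29, 1868) → Dec 12, 1868 (1316 left).
+365 (one year) → Dec 12, 1869 (951 left).
+365 (one year) → Dec 12, 1870 (586 left).
+365 (one year) → Dec 12, 1871 (221 left).
Dec has 31 days: +20 → Jan 1, 1872 (201 left).
Jan has 31 days: +31 → Feb 1, 1872 (170 left).
Feb has 29 days: +29 → Mar 1, 1872 (141 left).
Mar has 31 days: +31 → Apr 1, 1872 (110 left).
Apr has 30 days: +30 → May 1, 1872 (80 left).
May has 31 days: +31 → Jun 1, 1872 (49 left).
Jun has 30 days: +30 → Jul 1, 1872 (19 left).
+19 → Jul 20, 1872.

July 20, 1872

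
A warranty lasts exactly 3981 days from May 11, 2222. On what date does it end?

+365 (one year) → May 11, 2223 (3616 left).
+366 (one year; includes Feb 29, 2224) → May 11, 2224 (3250 left).
+365 (one year) → May 11, 2225 (2885 left).
+365 (one year) → May 11, 2226 (2520 left).
+365 (one year) → May 11, 2227 (2155 left).
+366 (one year; includes Feb 29, 2228) → May 11, 2228 (1789 left).
+365 (one year) → May 11, 2229 (1424 left).
+365 (one year) → May 11, 2230 (1059 left).
+365 (one year) → May 11, 2231 (694 left).
+366 (one year; includes Feb 29, 2232) → May 11, 2232 (328 left).
May has 31 days: +21 → Jun 1, 2232 (307 left).
Jun has 30 days: +30 → Jul 1, 2232 (277 left).
Jul has 31 days: +31 → Aug 1, 2232 (246 left).
Aug has 31 days: +31 → Sep 1, 2232 (215 left).
Sep has 30 days: +30 → Oct 1, 2232 (185 left).
Oct has 31 days: +31 → Nov 1, 2232 (154 left).
Nov has 30 days: +30 → Dec 1, 2232 (124 left).
Dec has 31 days: +31 → Jan 1, 2233 (93 left).
Jan has 31 days: +31 → Feb 1, 2233 (62 left).
Feb has 28 days: +28 → Mar 1, 2233 (34 left).
Mar has 31 days: +31 → Apr 1, 2233 (3 left).
+3 → Apr 4, 2233.

April 4, 2233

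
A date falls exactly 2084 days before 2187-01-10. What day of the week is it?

Friday

First find the weekday of Jan 10, 2187. Doomsday rule: the anchor day for the 2100s is Sunday. For year 87: 87÷12 = 7 r 3, and 3÷4 = 0, so 7+3+0 = 10.
Sunday + 10 ≡ Wednesday — that's 2187's doomsday.
In January the doomsday date is Jan 3 (2187 is not a leap year).
Jan 10 is 7 days after Jan 3; 7 mod 7 = 0, so Wednesday + 0 = Wednesday.
2084 mod 7 = 5, so 2084 days before a Wednesday is Wednesday − 5 = Friday.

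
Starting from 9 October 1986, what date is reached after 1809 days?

September 22, 1991

+365 (one year) → Oct 9, 1987 (1444 left).
+366 (one year; includes Feb 29, 1988) → Oct 9, 1988 (1078 left).
+365 (one year) → Oct 9, 1989 (713 left).
+365 (one year) → Oct 9, 1990 (348 left).
Oct has 31 days: +23 → Nov 1, 1990 (325 left).
Nov has 30 days: +30 → Dec 1, 1990 (295 left).
Dec has 31 days: +31 → Jan 1, 1991 (264 left).
Jan has 31 days: +31 → Feb 1, 1991 (233 left).
Feb has 28 days: +28 → Mar 1, 1991 (205 left).
Mar has 31 days: +31 → Apr 1, 1991 (174 left).
Apr has 30 days: +30 → May 1, 1991 (144 left).
May has 31 days: +31 → Jun 1, 1991 (113 left).
Jun has 30 days: +30 → Jul 1, 1991 (83 left).
Jul has 31 days: +31 → Aug 1, 1991 (52 left).
Aug has 31 days: +31 → Sep 1, 1991 (21 left).
+21 → Sep 22, 1991.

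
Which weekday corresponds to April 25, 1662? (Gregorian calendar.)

Doomsday rule: the anchor day for the 1600s is Tuesday. For year 62: 62÷12 = 5 r 2, and 2÷4 = 0, so 5+2+0 = 7.
Tuesday + 7 ≡ Tuesday — that's 1662's doomsday.
In April the doomsday date is Apr 4.
Apr 25 is 21 days after Apr 4; 21 mod 7 = 0, so Tuesday + 0 = Tuesday.

Tuesday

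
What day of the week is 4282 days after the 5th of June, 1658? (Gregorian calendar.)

Monday

First find the weekday of Jun 5, 1658. Doomsday rule: the anchor day for the 1600s is Tuesday. For year 58: 58÷12 = 4 r 10, and 10÷4 = 2, so 4+10+2 = 16.
Tuesday + 16 ≡ Thursday — that's 1658's doomsday.
In June the doomsday date is Jun 6.
Jun 5 is 1 day before Jun 6; 1 mod 7 = 1, so Thursday − 1 = Wednesday.
4282 mod 7 = 5, so 4282 days after a Wednesday is Wednesday + 5 = Monday.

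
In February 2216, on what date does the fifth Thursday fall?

February 1, 2216 is a Thursday.
The first Thursday is therefore February 1 (same day).
The fifth Thursday is 1 + 4×7 = February 29.

February 29, 2216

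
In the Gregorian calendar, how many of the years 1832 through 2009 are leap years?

Multiples of 4 in [1832,2009]: 45.
Of those, multiples of 100: 2 (not leap unless ÷400).
Multiples of 400: 1.
Leap years = 45 − 2 + 1 = 44.

44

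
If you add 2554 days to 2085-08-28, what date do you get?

August 25, 2092

+365 (one year) → Aug 28, 2086 (2189 left).
+365 (one year) → Aug 28, 2087 (1824 left).
+366 (one year; includes Feb 29, 2088) → Aug 28, 2088 (1458 left).
+365 (one year) → Aug 28, 2089 (1093 left).
+365 (one year) → Aug 28, 2090 (728 left).
+365 (one year) → Aug 28, 2091 (363 left).
Aug has 31 days: +4 → Sep 1, 2091 (359 left).
Sep has 30 days: +30 → Oct 1, 2091 (329 left).
Oct has 31 days: +31 → Nov 1, 2091 (298 left).
Nov has 30 days: +30 → Dec 1, 2091 (268 left).
Dec has 31 days: +31 → Jan 1, 2092 (237 left).
Jan has 31 days: +31 → Feb 1, 2092 (206 left).
Feb has 29 days: +29 → Mar 1, 2092 (177 left).
Mar has 31 days: +31 → Apr 1, 2092 (146 left).
Apr has 30 days: +30 → May 1, 2092 (116 left).
May has 31 days: +31 → Jun 1, 2092 (85 left).
Jun has 30 days: +30 → Jul 1, 2092 (55 left).
Jul has 31 days: +31 → Aug 1, 2092 (24 left).
+24 → Aug 25, 2092.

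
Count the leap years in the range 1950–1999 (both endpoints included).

Multiples of 4 in [1950,1999]: 12.
Of those, multiples of 100: 0 (not leap unless ÷400).
Multiples of 400: 0.
Leap years = 12 − 0 + 0 = 12.

12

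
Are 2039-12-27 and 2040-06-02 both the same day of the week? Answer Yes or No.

No

From Dec 27, 2039 to Jun 2, 2040 is 158 days.
158 mod 7 = 4, so they are different weekdays.
(Dec 27, 2039 is a Tuesday; Jun 2, 2040 is a Saturday.)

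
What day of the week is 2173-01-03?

Sunday

Doomsday rule: the anchor day for the 2100s is Sunday. For year 73: 73÷12 = 6 r 1, and 1÷4 = 0, so 6+1+0 = 7.
Sunday + 7 ≡ Sunday — that's 2173's doomsday.
In January the doomsday date is Jan 3 (2173 is not a leap year).
Jan 3 is the doomsday itself: Sunday.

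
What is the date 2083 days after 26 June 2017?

March 10, 2023

+365 (one year) → Jun 26, 2018 (1718 left).
+365 (one year) → Jun 26, 2019 (1353 left).
+366 (one year; includes Feb 29, 2020) → Jun 26, 2020 (987 left).
+365 (one year) → Jun 26, 2021 (622 left).
+365 (one year) → Jun 26, 2022 (257 left).
Jun has 30 days: +5 → Jul 1, 2022 (252 left).
Jul has 31 days: +31 → Aug 1, 2022 (221 left).
Aug has 31 days: +31 → Sep 1, 2022 (190 left).
Sep has 30 days: +30 → Oct 1, 2022 (160 left).
Oct has 31 days: +31 → Nov 1, 2022 (129 left).
Nov has 30 days: +30 → Dec 1, 2022 (99 left).
Dec has 31 days: +31 → Jan 1, 2023 (68 left).
Jan has 31 days: +31 → Feb 1, 2023 (37 left).
Feb has 28 days: +28 → Mar 1, 2023 (9 left).
+9 → Mar 10, 2023.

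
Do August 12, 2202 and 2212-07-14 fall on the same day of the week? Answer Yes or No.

No

From Aug 12, 2202 to Jul 14, 2212 is 3624 days.
3624 mod 7 = 5, so they are different weekdays.
(Aug 12, 2202 is a Thursday; Jul 14, 2212 is a Tuesday.)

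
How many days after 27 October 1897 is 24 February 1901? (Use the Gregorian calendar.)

Oct 27, 1897 → Oct 27, 1898: 365 days.
Oct 27, 1898 → Oct 27, 1899: 365 days.
Oct 27, 1899 → Oct 27, 1900: 365 days.
Oct 27, 1900 → Nov 27, 1900: 31 days (October has 31).
Nov 27, 1900 → Dec 27, 1900: 30 days (November has 30).
Dec 27, 1900 → Jan 27, 1901: 31 days (December has 31).
Jan 27, 1901 → Feb 24, 1901: 28 days.
Total: 1215 days.

1215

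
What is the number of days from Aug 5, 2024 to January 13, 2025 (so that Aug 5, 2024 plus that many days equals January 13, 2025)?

161

Aug 5, 2024 → Sep 5, 2024: 31 days (August has 31).
Sep 5, 2024 → Oct 5, 2024: 30 days (September has 30).
Oct 5, 2024 → Nov 5, 2024: 31 days (October has 31).
Nov 5, 2024 → Dec 5, 2024: 30 days (November has 30).
Dec 5, 2024 → Jan 5, 2025: 31 days (December has 31).
Jan 5, 2025 → Jan 13, 2025: 8 days.
Total: 161 days.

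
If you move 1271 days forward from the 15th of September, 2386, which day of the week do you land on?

First find the weekday of Sep 15, 2386. Doomsday rule: the anchor day for the 2300s is Wednesday. For year 86: 86÷12 = 7 r 2, and 2÷4 = 0, so 7+2+0 = 9.
Wednesday + 9 ≡ Friday — that's 2386's doomsday.
In September the doomsday date is Sep 5.
Sep 15 is 10 days after Sep 5; 10 mod 7 = 3, so Friday + 3 = Monday.
1271 mod 7 = 4, so 1271 days after a Monday is Monday + 4 = Friday.

Friday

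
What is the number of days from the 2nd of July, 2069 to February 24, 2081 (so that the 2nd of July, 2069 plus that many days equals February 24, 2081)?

4255

Jul 2, 2069 → Jul 2, 2070: 365 days.
Jul 2, 2070 → Jul 2, 2071: 365 days.
Jul 2, 2071 → Jul 2, 2072: 366 days (Feb 29, 2072 is in that span).
Jul 2, 2072 → Jul 2, 2073: 365 days.
Jul 2, 2073 → Jul 2, 2074: 365 days.
Jul 2, 2074 → Jul 2, 2075: 365 days.
Jul 2, 2075 → Jul 2, 2076: 366 days (Feb 29, 2076 is in that span).
Jul 2, 2076 → Jul 2, 2077: 365 days.
Jul 2, 2077 → Jul 2, 2078: 365 days.
Jul 2, 2078 → Jul 2, 2079: 365 days.
Jul 2, 2079 → Jul 2, 2080: 366 days (Feb 29, 2080 is in that span).
Jul 2, 2080 → Aug 2, 2080: 31 days (July has 31).
Aug 2, 2080 → Sep 2, 2080: 31 days (August has 31).
Sep 2, 2080 → Oct 2, 2080: 30 days (September has 30).
Oct 2, 2080 → Nov 2, 2080: 31 days (October has 31).
Nov 2, 2080 → Dec 2, 2080: 30 days (November has 30).
Dec 2, 2080 → Jan 2, 2081: 31 days (December has 31).
Jan 2, 2081 → Feb 2, 2081: 31 days (January has 31).
Feb 2, 2081 → Feb 24, 2081: 22 days.
Total: 4255 days.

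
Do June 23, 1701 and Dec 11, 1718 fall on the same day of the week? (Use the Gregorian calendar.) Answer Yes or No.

No

From Jun 23, 1701 to Dec 11, 1718 is 6380 days.
6380 mod 7 = 3, so they are different weekdays.
(Jun 23, 1701 is a Thursday; Dec 11, 1718 is a Sunday.)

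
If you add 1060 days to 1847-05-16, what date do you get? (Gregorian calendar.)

+366 (one year; includes Feb 29, 1848) → May 16, 1848 (694 left).
+365 (one year) → May 16, 1849 (329 left).
May has 31 days: +16 → Jun 1, 1849 (313 left).
Jun has 30 days: +30 → Jul 1, 1849 (283 left).
Jul has 31 days: +31 → Aug 1, 1849 (252 left).
Aug has 31 days: +31 → Sep 1, 1849 (221 left).
Sep has 30 days: +30 → Oct 1, 1849 (191 left).
Oct has 31 days: +31 → Nov 1, 1849 (160 left).
Nov has 30 days: +30 → Dec 1, 1849 (130 left).
Dec has 31 days: +31 → Jan 1, 1850 (99 left).
Jan has 31 days: +31 → Feb 1, 1850 (68 left).
Feb has 28 days: +28 → Mar 1, 1850 (40 left).
Mar has 31 days: +31 → Apr 1, 1850 (9 left).
+9 → Apr 10, 1850.

April 10, 1850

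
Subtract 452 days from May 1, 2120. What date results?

−366 (one year; includes Feb 29, 2120) → May 1, 2119 (86 left).
−1 → Apr 30, 2119 (end of Apr, 30 days; 85 left).
−30 → Mar 31, 2119 (end of Mar, 31 days; 55 left).
−31 → Feb 28, 2119 (end of Feb, 28 days; 24 left).
−24 → Feb 4, 2119.

February 4, 2119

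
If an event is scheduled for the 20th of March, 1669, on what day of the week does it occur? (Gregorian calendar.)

Wednesday

Doomsday rule: the anchor day for the 1600s is Tuesday. For year 69: 69÷12 = 5 r 9, and 9÷4 = 2, so 5+9+2 = 16.
Tuesday + 16 ≡ Thursday — that's 1669's doomsday.
In March the doomsday date is Mar 14.
Mar 20 is 6 days after Mar 14; 6 mod 7 = 6, so Thursday + 6 = Wednesday.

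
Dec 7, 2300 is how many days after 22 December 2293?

2541

Dec 22, 2293 → Dec 22, 2294: 365 days.
Dec 22, 2294 → Dec 22, 2295: 365 days.
Dec 22, 2295 → Dec 22, 2296: 366 days (Feb 29, 2296 is in that span).
Dec 22, 2296 → Dec 22, 2297: 365 days.
Dec 22, 2297 → Dec 22, 2298: 365 days.
Dec 22, 2298 → Dec 22, 2299: 365 days.
Dec 22, 2299 → Jan 22, 2300: 31 days (December has 31).
Jan 22, 2300 → Feb 22, 2300: 31 days (January has 31).
Feb 22, 2300 → Mar 22, 2300: 28 days (February has 28).
Mar 22, 2300 → Apr 22, 2300: 31 days (March has 31).
Apr 22, 2300 → May 22, 2300: 30 days (April has 30).
May 22, 2300 → Jun 22, 2300: 31 days (May has 31).
Jun 22, 2300 → Jul 22, 2300: 30 days (June has 30).
Jul 22, 2300 → Aug 22, 2300: 31 days (July has 31).
Aug 22, 2300 → Sep 22, 2300: 31 days (August has 31).
Sep 22, 2300 → Oct 22, 2300: 30 days (September has 30).
Oct 22, 2300 → Nov 22, 2300: 31 days (October has 31).
Nov 22, 2300 → Dec 7, 2300: 15 days.
Total: 2541 days.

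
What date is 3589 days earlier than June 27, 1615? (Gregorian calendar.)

August 29, 1605

−365 (one year) → Jun 27, 1614 (3224 left).
−365 (one year) → Jun 27, 1613 (2859 left).
−365 (one year) → Jun 27, 1612 (2494 left).
−366 (one year; includes Feb 29, 1612) → Jun 27, 1611 (2128 left).
−365 (one year) → Jun 27, 1610 (1763 left).
−365 (one year) → Jun 27, 1609 (1398 left).
−365 (one year) → Jun 27, 1608 (1033 left).
−366 (one year; includes Feb 29, 1608) → Jun 27, 1607 (667 left).
−365 (one year) → Jun 27, 1606 (302 left).
−27 → May 31, 1606 (end of May, 31 days; 275 left).
−31 → Apr 30, 1606 (end of Apr, 30 days; 244 left).
−30 → Mar 31, 1606 (end of Mar, 31 days; 214 left).
−31 → Feb 28, 1606 (end of Feb, 28 days; 183 left).
−28 → Jan 31, 1606 (end of Jan, 31 days; 155 left).
−31 → Dec 31, 1605 (end of Dec, 31 days; 124 left).
−31 → Nov 30, 1605 (end of Nov, 30 days; 93 left).
−30 → Oct 31, 1605 (end of Oct, 31 days; 63 left).
−31 → Sep 30, 1605 (end of Sep, 30 days; 32 left).
−30 → Aug 31, 1605 (end of Aug, 31 days; 2 left).
−2 → Aug 29, 1605.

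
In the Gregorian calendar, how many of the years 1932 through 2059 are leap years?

Multiples of 4 in [1932,2059]: 32.
Of those, multiples of 100: 1 (not leap unless ÷400).
Multiples of 400: 1.
Leap years = 32 − 1 + 1 = 32.

32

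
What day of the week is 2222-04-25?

January 1, 2222 is a Tuesday.
Jan 1, 2222 → Feb 1, 2222: 31 days (January has 31).
Feb 1, 2222 → Mar 1, 2222: 28 days (February has 28).
Mar 1, 2222 → Apr 1, 2222: 31 days (March has 31).
Apr 1, 2222 → Apr 25, 2222: 24 days.
Total: 114 days.
114 mod 7 = 2, so Tuesday + 2 = Thursday.

Thursday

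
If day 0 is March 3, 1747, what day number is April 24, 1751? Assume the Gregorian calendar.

1513

Mar 3, 1747 → Mar 3, 1748: 366 days (Feb 29, 1748 is in that span).
Mar 3, 1748 → Mar 3, 1749: 365 days.
Mar 3, 1749 → Mar 3, 1750: 365 days.
Mar 3, 1750 → Mar 3, 1751: 365 days.
Mar 3, 1751 → Apr 3, 1751: 31 days (March has 31).
Apr 3, 1751 → Apr 24, 1751: 21 days.
Total: 1513 days.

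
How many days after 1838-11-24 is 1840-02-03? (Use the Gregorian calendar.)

Nov 24, 1838 → Nov 24, 1839: 365 days.
Nov 24, 1839 → Dec 24, 1839: 30 days (November has 30).
Dec 24, 1839 → Jan 24, 1840: 31 days (December has 31).
Jan 24, 1840 → Feb 3, 1840: 10 days.
Total: 436 days.

436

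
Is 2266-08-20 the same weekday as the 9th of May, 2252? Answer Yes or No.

No

From May 9, 2252 to Aug 20, 2266 is 5216 days.
5216 mod 7 = 1, so they are different weekdays.
(May 9, 2252 is a Sunday; Aug 20, 2266 is a Monday.)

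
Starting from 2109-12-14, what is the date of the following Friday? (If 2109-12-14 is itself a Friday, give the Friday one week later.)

Dec 14, 2109 is a Saturday.
From Saturday to the next Friday is 6 days.
Dec 14, 2109 + 6 = Dec 20, 2109.

December 20, 2109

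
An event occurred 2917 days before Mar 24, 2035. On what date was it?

March 29, 2027

−365 (one year) → Mar 24, 2034 (2552 left).
−365 (one year) → Mar 24, 2033 (2187 left).
−365 (one year) → Mar 24, 2032 (1822 left).
−366 (one year; includes Feb 29, 2032) → Mar 24, 2031 (1456 left).
−365 (one year) → Mar 24, 2030 (1091 left).
−365 (one year) → Mar 24, 2029 (726 left).
−365 (one year) → Mar 24, 2028 (361 left).
−24 → Feb 29, 2028 (end of Feb, 29 days; 337 left).
−29 → Jan 31, 2028 (end of Jan, 31 days; 308 left).
−31 → Dec 31, 2027 (end of Dec, 31 days; 277 left).
−31 → Nov 30, 2027 (end of Nov, 30 days; 246 left).
−30 → Oct 31, 2027 (end of Oct, 31 days; 216 left).
−31 → Sep 30, 2027 (end of Sep, 30 days; 185 left).
−30 → Aug 31, 2027 (end of Aug, 31 days; 155 left).
−31 → Jul 31, 2027 (end of Jul, 31 days; 124 left).
−31 → Jun 30, 2027 (end of Jun, 30 days; 93 left).
−30 → May 31, 2027 (end of May, 31 days; 63 left).
−31 → Apr 30, 2027 (end of Apr, 30 days; 32 left).
−30 → Mar 31, 2027 (end of Mar, 31 days; 2 left).
−2 → Mar 29, 2027.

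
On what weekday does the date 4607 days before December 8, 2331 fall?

Monday

Dec 8, 2331 is a Tuesday.
4607 mod 7 = 1, so 4607 days before a Tuesday is Tuesday − 1 = Monday.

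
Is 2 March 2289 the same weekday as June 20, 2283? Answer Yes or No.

No

From Jun 20, 2283 to Mar 2, 2289 is 2082 days.
2082 mod 7 = 3, so they are different weekdays.
(Jun 20, 2283 is a Wednesday; Mar 2, 2289 is a Saturday.)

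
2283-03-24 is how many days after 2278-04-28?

1791

Apr 28, 2278 → Apr 28, 2279: 365 days.
Apr 28, 2279 → Apr 28, 2280: 366 days (Feb 29, 2280 is in that span).
Apr 28, 2280 → Apr 28, 2281: 365 days.
Apr 28, 2281 → Apr 28, 2282: 365 days.
Apr 28, 2282 → May 28, 2282: 30 days (April has 30).
May 28, 2282 → Jun 28, 2282: 31 days (May has 31).
Jun 28, 2282 → Jul 28, 2282: 30 days (June has 30).
Jul 28, 2282 → Aug 28, 2282: 31 days (July has 31).
Aug 28, 2282 → Sep 28, 2282: 31 days (August has 31).
Sep 28, 2282 → Oct 28, 2282: 30 days (September has 30).
Oct 28, 2282 → Nov 28, 2282: 31 days (October has 31).
Nov 28, 2282 → Dec 28, 2282: 30 days (November has 30).
Dec 28, 2282 → Jan 28, 2283: 31 days (December has 31).
Jan 28, 2283 → Feb 28, 2283: 31 days (January has 31).
Feb 28, 2283 → Mar 24, 2283: 24 days.
Total: 1791 days.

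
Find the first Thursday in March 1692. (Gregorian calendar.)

March 6, 1692

March 1, 1692 is a Saturday.
The first Thursday is therefore March 6 (5 days later).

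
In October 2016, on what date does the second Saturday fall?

October 1, 2016 is a Saturday.
The first Saturday is therefore October 1 (same day).
The second Saturday is 1 + 1×7 = October 8.

October 8, 2016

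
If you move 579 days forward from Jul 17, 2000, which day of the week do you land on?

Saturday

Jul 17, 2000 is a Monday.
579 mod 7 = 5, so 579 days after a Monday is Monday + 5 = Saturday.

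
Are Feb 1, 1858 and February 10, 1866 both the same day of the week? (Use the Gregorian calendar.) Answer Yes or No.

From Feb 1, 1858 to Feb 10, 1866 is 2931 days.
2931 mod 7 = 5, so they are different weekdays.
(Feb 1, 1858 is a Monday; Feb 10, 1866 is a Saturday.)

No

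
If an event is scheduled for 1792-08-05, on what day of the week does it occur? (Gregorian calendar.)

Doomsday rule: the anchor day for the 1700s is Sunday. For year 92: 92÷12 = 7 r 8, and 8÷4 = 2, so 7+8+2 = 17.
Sunday + 17 ≡ Wednesday — that's 1792's doomsday.
In August the doomsday date is Aug 8.
Aug 5 is 3 days before Aug 8; 3 mod 7 = 3, so Wednesday − 3 = Sunday.

Sunday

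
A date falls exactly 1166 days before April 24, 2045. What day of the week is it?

Thursday

First find the weekday of Apr 24, 2045. Doomsday rule: the anchor day for the 2000s is Tuesday. For year 45: 45÷12 = 3 r 9, and 9÷4 = 2, so 3+9+2 = 14.
Tuesday + 14 ≡ Tuesday — that's 2045's doomsday.
In April the doomsday date is Apr 4.
Apr 24 is 20 days after Apr 4; 20 mod 7 = 6, so Tuesday + 6 = Monday.
1166 mod 7 = 4, so 1166 days before a Monday is Monday − 4 = Thursday.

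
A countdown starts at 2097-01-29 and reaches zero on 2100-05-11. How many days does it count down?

Jan 29, 2097 → Jan 29, 2098: 365 days.
Jan 29, 2098 → Jan 29, 2099: 365 days.
Jan 29, 2099 → Jan 29, 2100: 365 days.
Jan 29, 2100 → Feb 28, 2100: 30 days (January has 31).
Feb 28, 2100 → Mar 28, 2100: 28 days (February has 28).
Mar 28, 2100 → Apr 28, 2100: 31 days (March has 31).
Apr 28, 2100 → May 11, 2100: 13 days.
Total: 1197 days.

1197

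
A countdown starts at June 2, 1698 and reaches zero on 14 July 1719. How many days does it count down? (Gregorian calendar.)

7711

Jun 2, 1698 → Jun 2, 1699: 365 days.
Jun 2, 1699 → Jun 2, 1700: 365 days.
Jun 2, 1700 → Jun 2, 1701: 365 days.
Jun 2, 1701 → Jun 2, 1702: 365 days.
Jun 2, 1702 → Jun 2, 1703: 365 days.
Jun 2, 1703 → Jun 2, 1704: 366 days (Feb 29, 1704 is in that span).
Jun 2, 1704 → Jun 2, 1705: 365 days.
Jun 2, 1705 → Jun 2, 1706: 365 days.
Jun 2, 1706 → Jun 2, 1707: 365 days.
Jun 2, 1707 → Jun 2, 1708: 366 days (Feb 29, 1708 is in that span).
Jun 2, 1708 → Jun 2, 1709: 365 days.
Jun 2, 1709 → Jun 2, 1710: 365 days.
Jun 2, 1710 → Jun 2, 1711: 365 days.
Jun 2, 1711 → Jun 2, 1712: 366 days (Feb 29, 1712 is in that span).
Jun 2, 1712 → Jun 2, 1713: 365 days.
Jun 2, 1713 → Jun 2, 1714: 365 days.
Jun 2, 1714 → Jun 2, 1715: 365 days.
Jun 2, 1715 → Jun 2, 1716: 366 days (Feb 29, 1716 is in that span).
Jun 2, 1716 → Jun 2, 1717: 365 days.
Jun 2, 1717 → Jun 2, 1718: 365 days.
Jun 2, 1718 → Jun 2, 1719: 365 days.
Jun 2, 1719 → Jul 2, 1719: 30 days (June has 30).
Jul 2, 1719 → Jul 14, 1719: 12 days.
Total: 7711 days.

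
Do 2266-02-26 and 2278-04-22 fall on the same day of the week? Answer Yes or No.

Yes

From Feb 26, 2266 to Apr 22, 2278 is 4438 days.
4438 mod 7 = 0, so they are the same weekday.
(Feb 26, 2266 is a Monday; Apr 22, 2278 is a Monday.)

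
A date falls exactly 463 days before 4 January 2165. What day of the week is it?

Thursday

First find the weekday of Jan 4, 2165. Doomsday rule: the anchor day for the 2100s is Sunday. For year 65: 65÷12 = 5 r 5, and 5÷4 = 1, so 5+5+1 = 11.
Sunday + 11 ≡ Thursday — that's 2165's doomsday.
In January the doomsday date is Jan 3 (2165 is not a leap year).
Jan 4 is 1 day after Jan 3; 1 mod 7 = 1, so Thursday + 1 = Friday.
463 mod 7 = 1, so 463 days before a Friday is Friday − 1 = Thursday.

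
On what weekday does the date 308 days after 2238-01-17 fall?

Wednesday

Jan 17, 2238 is a Wednesday.
308 mod 7 = 0, so 308 days after a Wednesday is Wednesday + 0 = Wednesday.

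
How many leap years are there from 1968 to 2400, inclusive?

106

Multiples of 4 in [1968,2400]: 109.
Of those, multiples of 100: 5 (not leap unless ÷400).
Multiples of 400: 2.
Leap years = 109 − 5 + 2 = 106.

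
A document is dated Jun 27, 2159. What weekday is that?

Wednesday

Doomsday rule: the anchor day for the 2100s is Sunday. For year 59: 59÷12 = 4 r 11, and 11÷4 = 2, so 4+11+2 = 17.
Sunday + 17 ≡ Wednesday — that's 2159's doomsday.
In June the doomsday date is Jun 6.
Jun 27 is 21 days after Jun 6; 21 mod 7 = 0, so Wednesday + 0 = Wednesday.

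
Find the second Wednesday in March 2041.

March 13, 2041

March 1, 2041 is a Friday.
The first Wednesday is therefore March 6 (5 days later).
The second Wednesday is 6 + 1×7 = March 13.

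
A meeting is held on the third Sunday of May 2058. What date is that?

May 19, 2058

May 1, 2058 is a Wednesday.
The first Sunday is therefore May 5 (4 days later).
The third Sunday is 5 + 2×7 = May 19.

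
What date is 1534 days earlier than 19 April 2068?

February 6, 2064

−366 (one year; includes Feb 29, 2068) → Apr 19, 2067 (1168 left).
−365 (one year) → Apr 19, 2066 (803 left).
−365 (one year) → Apr 19, 2065 (438 left).
−365 (one year) → Apr 19, 2064 (73 left).
−19 → Mar 31, 2064 (end of Mar, 31 days; 54 left).
−31 → Feb 29, 2064 (end of Feb, 29 days; 23 left).
−23 → Feb 6, 2064.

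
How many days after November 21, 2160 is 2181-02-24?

Nov 21, 2160 → Nov 21, 2161: 365 days.
Nov 21, 2161 → Nov 21, 2162: 365 days.
Nov 21, 2162 → Nov 21, 2163: 365 days.
Nov 21, 2163 → Nov 21, 2164: 366 days (Feb 29, 2164 is in that span).
Nov 21, 2164 → Nov 21, 2165: 365 days.
Nov 21, 2165 → Nov 21, 2166: 365 days.
Nov 21, 2166 → Nov 21, 2167: 365 days.
Nov 21, 2167 → Nov 21, 2168: 366 days (Feb 29, 2168 is in that span).
Nov 21, 2168 → Nov 21, 2169: 365 days.
Nov 21, 2169 → Nov 21, 2170: 365 days.
Nov 21, 2170 → Nov 21, 2171: 365 days.
Nov 21, 2171 → Nov 21, 2172: 366 days (Feb 29, 2172 is in that span).
Nov 21, 2172 → Nov 21, 2173: 365 days.
Nov 21, 2173 → Nov 21, 2174: 365 days.
Nov 21, 2174 → Nov 21, 2175: 365 days.
Nov 21, 2175 → Nov 21, 2176: 366 days (Feb 29, 2176 is in that span).
Nov 21, 2176 → Nov 21, 2177: 365 days.
Nov 21, 2177 → Nov 21, 2178: 365 days.
Nov 21, 2178 → Nov 21, 2179: 365 days.
Nov 21, 2179 → Nov 21, 2180: 366 days (Feb 29, 2180 is in that span).
Nov 21, 2180 → Dec 21, 2180: 30 days (November has 30).
Dec 21, 2180 → Jan 21, 2181: 31 days (December has 31).
Jan 21, 2181 → Feb 21, 2181: 31 days (January has 31).
Feb 21, 2181 → Feb 24, 2181: 3 days.
Total: 7400 days.

7400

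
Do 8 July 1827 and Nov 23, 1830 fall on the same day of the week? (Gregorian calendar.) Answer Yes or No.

From Jul 8, 1827 to Nov 23, 1830 is 1234 days.
1234 mod 7 = 2, so they are different weekdays.
(Jul 8, 1827 is a Sunday; Nov 23, 1830 is a Tuesday.)

No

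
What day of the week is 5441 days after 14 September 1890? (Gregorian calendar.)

Sep 14, 1890 is a Sunday.
5441 mod 7 = 2, so 5441 days after a Sunday is Sunday + 2 = Tuesday.

Tuesday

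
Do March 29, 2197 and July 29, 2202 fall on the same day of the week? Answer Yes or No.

No

From Mar 29, 2197 to Jul 29, 2202 is 1947 days.
1947 mod 7 = 1, so they are different weekdays.
(Mar 29, 2197 is a Wednesday; Jul 29, 2202 is a Thursday.)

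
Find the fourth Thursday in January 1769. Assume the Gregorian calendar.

January 26, 1769

January 1, 1769 is a Sunday.
The first Thursday is therefore January 5 (4 days later).
The fourth Thursday is 5 + 3×7 = January 26.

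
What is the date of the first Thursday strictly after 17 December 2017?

December 21, 2017

Dec 17, 2017 is a Sunday.
From Sunday to the next Thursday is 4 days.
Dec 17, 2017 + 4 = Dec 21, 2017.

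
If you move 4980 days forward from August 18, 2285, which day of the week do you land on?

Aug 18, 2285 is a Tuesday.
4980 mod 7 = 3, so 4980 days after a Tuesday is Tuesday + 3 = Friday.

Friday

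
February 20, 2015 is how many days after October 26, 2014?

Oct 26, 2014 → Nov 26, 2014: 31 days (October has 31).
Nov 26, 2014 → Dec 26, 2014: 30 days (November has 30).
Dec 26, 2014 → Jan 26, 2015: 31 days (December has 31).
Jan 26, 2015 → Feb 20, 2015: 25 days.
Total: 117 days.

117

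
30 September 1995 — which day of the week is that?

January 1, 1995 is a Sunday.
Jan 1, 1995 → Feb 1, 1995: 31 days (January has 31).
Feb 1, 1995 → Mar 1, 1995: 28 days (February has 28).
Mar 1, 1995 → Apr 1, 1995: 31 days (March has 31).
Apr 1, 1995 → May 1, 1995: 30 days (April has 30).
May 1, 1995 → Jun 1, 1995: 31 days (May has 31).
Jun 1, 1995 → Jul 1, 1995: 30 days (June has 30).
Jul 1, 1995 → Aug 1, 1995: 31 days (July has 31).
Aug 1, 1995 → Sep 1, 1995: 31 days (August has 31).
Sep 1, 1995 → Sep 30, 1995: 29 days.
Total: 272 days.
272 mod 7 = 6, so Sunday + 6 = Saturday.

Saturday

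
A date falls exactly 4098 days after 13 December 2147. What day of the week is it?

Dec 13, 2147 is a Wednesday.
4098 mod 7 = 3, so 4098 days after a Wednesday is Wednesday + 3 = Saturday.

Saturday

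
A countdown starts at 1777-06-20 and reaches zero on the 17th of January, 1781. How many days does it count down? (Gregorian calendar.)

1307

Jun 20, 1777 → Jun 20, 1778: 365 days.
Jun 20, 1778 → Jun 20, 1779: 365 days.
Jun 20, 1779 → Jun 20, 1780: 366 days (Feb 29, 1780 is in that span).
Jun 20, 1780 → Jul 20, 1780: 30 days (June has 30).
Jul 20, 1780 → Aug 20, 1780: 31 days (July has 31).
Aug 20, 1780 → Sep 20, 1780: 31 days (August has 31).
Sep 20, 1780 → Oct 20, 1780: 30 days (September has 30).
Oct 20, 1780 → Nov 20, 1780: 31 days (October has 31).
Nov 20, 1780 → Dec 20, 1780: 30 days (November has 30).
Dec 20, 1780 → Jan 17, 1781: 28 days.
Total: 1307 days.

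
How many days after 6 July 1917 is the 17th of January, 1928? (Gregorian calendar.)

3847

Jul 6, 1917 → Jul 6, 1918: 365 days.
Jul 6, 1918 → Jul 6, 1919: 365 days.
Jul 6, 1919 → Jul 6, 1920: 366 days (Feb 29, 1920 is in that span).
Jul 6, 1920 → Jul 6, 1921: 365 days.
Jul 6, 1921 → Jul 6, 1922: 365 days.
Jul 6, 1922 → Jul 6, 1923: 365 days.
Jul 6, 1923 → Jul 6, 1924: 366 days (Feb 29, 1924 is in that span).
Jul 6, 1924 → Jul 6, 1925: 365 days.
Jul 6, 1925 → Jul 6, 1926: 365 days.
Jul 6, 1926 → Jul 6, 1927: 365 days.
Jul 6, 1927 → Aug 6, 1927: 31 days (July has 31).
Aug 6, 1927 → Sep 6, 1927: 31 days (August has 31).
Sep 6, 1927 → Oct 6, 1927: 30 days (September has 30).
Oct 6, 1927 → Nov 6, 1927: 31 days (October has 31).
Nov 6, 1927 → Dec 6, 1927: 30 days (November has 30).
Dec 6, 1927 → Jan 6, 1928: 31 days (December has 31).
Jan 6, 1928 → Jan 17, 1928: 11 days.
Total: 3847 days.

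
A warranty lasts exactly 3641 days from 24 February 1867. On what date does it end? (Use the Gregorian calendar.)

+365 (one year) → Feb 24, 1868 (3276 left).
+366 (one year; includes Feb 29, 1868) → Feb 24, 1869 (2910 left).
+365 (one year) → Feb 24, 1870 (2545 left).
+365 (one year) → Feb 24, 1871 (2180 left).
+365 (one year) → Feb 24, 1872 (1815 left).
+366 (one year; includes Feb 29, 1872) → Feb 24, 1873 (1449 left).
+365 (one year) → Feb 24, 1874 (1084 left).
+365 (one year) → Feb 24, 1875 (719 left).
+365 (one year) → Feb 24, 1876 (354 left).
Feb has 29 days: +6 → Mar 1, 1876 (348 left).
Mar has 31 days: +31 → Apr 1, 1876 (317 left).
Apr has 30 days: +30 → May 1, 1876 (287 left).
May has 31 days: +31 → Jun 1, 1876 (256 left).
Jun has 30 days: +30 → Jul 1, 1876 (226 left).
Jul has 31 days: +31 → Aug 1, 1876 (195 left).
Aug has 31 days: +31 → Sep 1, 1876 (164 left).
Sep has 30 days: +30 → Oct 1, 1876 (134 left).
Oct has 31 days: +31 → Nov 1, 1876 (103 left).
Nov has 30 days: +30 → Dec 1, 1876 (73 left).
Dec has 31 days: +31 → Jan 1, 1877 (42 left).
Jan has 31 days: +31 → Feb 1, 1877 (11 left).
+11 → Feb 12, 1877.

February 12, 1877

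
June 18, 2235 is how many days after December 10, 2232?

920

Dec 10, 2232 → Dec 10, 2233: 365 days.
Dec 10, 2233 → Dec 10, 2234: 365 days.
Dec 10, 2234 → Jan 10, 2235: 31 days (December has 31).
Jan 10, 2235 → Feb 10, 2235: 31 days (January has 31).
Feb 10, 2235 → Mar 10, 2235: 28 days (February has 28).
Mar 10, 2235 → Apr 10, 2235: 31 days (March has 31).
Apr 10, 2235 → May 10, 2235: 30 days (April has 30).
May 10, 2235 → Jun 10, 2235: 31 days (May has 31).
Jun 10, 2235 → Jun 18, 2235: 8 days.
Total: 920 days.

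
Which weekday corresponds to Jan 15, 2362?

Doomsday rule: the anchor day for the 2300s is Wednesday. For year 62: 62÷12 = 5 r 2, and 2÷4 = 0, so 5+2+0 = 7.
Wednesday + 7 ≡ Wednesday — that's 2362's doomsday.
In January the doomsday date is Jan 3 (2362 is not a leap year).
Jan 15 is 12 days after Jan 3; 12 mod 7 = 5, so Wednesday + 5 = Monday.

Monday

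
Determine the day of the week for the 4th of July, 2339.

Doomsday rule: the anchor day for the 2300s is Wednesday. For year 39: 39÷12 = 3 r 3, and 3÷4 = 0, so 3+3+0 = 6.
Wednesday + 6 ≡ Tuesday — that's 2339's doomsday.
In July the doomsday date is Jul 11.
Jul 4 is 7 days before Jul 11; 7 mod 7 = 0, so Tuesday − 0 = Tuesday.

Tuesday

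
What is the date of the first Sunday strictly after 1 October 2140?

October 2, 2140

Oct 1, 2140 is a Saturday.
From Saturday to the next Sunday is 1 day.
Oct 1, 2140 + 1 = Oct 2, 2140.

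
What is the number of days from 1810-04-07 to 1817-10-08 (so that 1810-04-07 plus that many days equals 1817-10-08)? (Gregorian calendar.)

Apr 7, 1810 → Apr 7, 1811: 365 days.
Apr 7, 1811 → Apr 7, 1812: 366 days (Feb 29, 1812 is in that span).
Apr 7, 1812 → Apr 7, 1813: 365 days.
Apr 7, 1813 → Apr 7, 1814: 365 days.
Apr 7, 1814 → Apr 7, 1815: 365 days.
Apr 7, 1815 → Apr 7, 1816: 366 days (Feb 29, 1816 is in that span).
Apr 7, 1816 → Apr 7, 1817: 365 days.
Apr 7, 1817 → May 7, 1817: 30 days (April has 30).
May 7, 1817 → Jun 7, 1817: 31 days (May has 31).
Jun 7, 1817 → Jul 7, 1817: 30 days (June has 30).
Jul 7, 1817 → Aug 7, 1817: 31 days (July has 31).
Aug 7, 1817 → Sep 7, 1817: 31 days (August has 31).
Sep 7, 1817 → Oct 7, 1817: 30 days (September has 30).
Oct 7, 1817 → Oct 8, 1817: 1 days.
Total: 2741 days.

2741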